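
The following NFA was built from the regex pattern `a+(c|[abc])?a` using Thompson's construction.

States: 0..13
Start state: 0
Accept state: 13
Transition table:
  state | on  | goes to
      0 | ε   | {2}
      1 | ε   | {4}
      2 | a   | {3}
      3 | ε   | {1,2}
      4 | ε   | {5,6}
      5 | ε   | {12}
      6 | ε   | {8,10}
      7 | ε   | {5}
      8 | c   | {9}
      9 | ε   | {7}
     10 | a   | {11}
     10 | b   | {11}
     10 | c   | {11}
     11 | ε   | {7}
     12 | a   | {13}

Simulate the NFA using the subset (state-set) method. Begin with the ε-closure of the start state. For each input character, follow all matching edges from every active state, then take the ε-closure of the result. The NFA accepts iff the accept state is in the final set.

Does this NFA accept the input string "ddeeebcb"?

Answer: REJECT

Trace:
S₀ = ε-closure({0}) = {0,2}
'd' @ 1: {}  — dead — no transitions
rest 'deeebcb' ignored (set empty)
after full input: {}  (accept=13 not in)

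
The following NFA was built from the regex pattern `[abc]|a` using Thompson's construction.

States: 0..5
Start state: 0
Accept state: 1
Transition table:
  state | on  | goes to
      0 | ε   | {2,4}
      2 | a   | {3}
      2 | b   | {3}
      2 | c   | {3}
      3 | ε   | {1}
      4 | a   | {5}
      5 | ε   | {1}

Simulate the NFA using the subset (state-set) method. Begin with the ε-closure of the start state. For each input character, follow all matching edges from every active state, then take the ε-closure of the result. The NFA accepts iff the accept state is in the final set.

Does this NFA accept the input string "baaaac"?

Answer: REJECT

Trace:
S₀ = ε-closure({0}) = {0,2,4}
'b' @ 1: {1,3}  (accept∈set)
'a' @ 2: {}  — no active states
rest 'aaac' ignored (set empty)
end set {} — state 1 not in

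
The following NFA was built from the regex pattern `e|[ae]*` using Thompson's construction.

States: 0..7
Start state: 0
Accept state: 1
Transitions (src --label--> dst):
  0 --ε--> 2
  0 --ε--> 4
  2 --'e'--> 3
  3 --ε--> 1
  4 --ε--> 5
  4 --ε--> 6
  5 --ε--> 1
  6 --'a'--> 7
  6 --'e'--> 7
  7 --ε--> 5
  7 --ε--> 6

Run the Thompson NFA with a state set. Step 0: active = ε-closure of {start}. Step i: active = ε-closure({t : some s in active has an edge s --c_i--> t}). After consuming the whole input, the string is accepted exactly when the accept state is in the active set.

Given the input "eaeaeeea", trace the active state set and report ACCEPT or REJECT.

start: ε-closure({0}) = {0,1,2,4,5,6}
'e' @ 1: {1,3,5,6,7}  (accept∈set)
'a' @ 2: {1,5,6,7}  (accept∈set)
'e' @ 3: {1,5,6,7}  (accept∈set)
'a' @ 4: {1,5,6,7}  (accept∈set)
'e' @ 5: {1,5,6,7}  (accept∈set)
'e' @ 6: {1,5,6,7}  (accept∈set)
'e' @ 7: {1,5,6,7}  (accept∈set)
'a' @ 8: {1,5,6,7}  (accept∈set)
after full input: {1,5,6,7}  (accept=1 in)

Answer: ACCEPT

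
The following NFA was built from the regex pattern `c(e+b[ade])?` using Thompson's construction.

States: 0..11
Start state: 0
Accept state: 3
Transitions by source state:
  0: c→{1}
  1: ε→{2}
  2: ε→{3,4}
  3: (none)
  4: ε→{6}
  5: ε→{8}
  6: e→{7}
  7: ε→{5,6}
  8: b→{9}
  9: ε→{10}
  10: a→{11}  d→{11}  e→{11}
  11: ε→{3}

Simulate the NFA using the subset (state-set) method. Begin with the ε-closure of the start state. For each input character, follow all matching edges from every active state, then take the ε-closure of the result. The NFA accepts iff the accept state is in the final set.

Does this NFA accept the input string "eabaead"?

S₀ = ε-closure({0}) = {0}
'e' @ 1: {}  — no active states
rest 'abaead' ignored (set empty)
final: {}; accept 3 not in set

Answer: REJECT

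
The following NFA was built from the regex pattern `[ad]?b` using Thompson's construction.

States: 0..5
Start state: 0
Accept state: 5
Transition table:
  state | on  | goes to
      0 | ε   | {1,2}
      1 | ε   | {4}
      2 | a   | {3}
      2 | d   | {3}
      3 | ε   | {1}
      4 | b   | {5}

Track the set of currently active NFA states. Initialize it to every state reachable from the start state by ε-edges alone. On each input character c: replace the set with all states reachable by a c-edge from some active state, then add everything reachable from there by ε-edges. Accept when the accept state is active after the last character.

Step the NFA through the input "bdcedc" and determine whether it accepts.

Answer: REJECT

Steps:
initial (ε-close {0}): {0,1,2,4}
'b' @ 1: {5}  ✓accept
'd' @ 2: {}  — state set empty
rest 'cedc' ignored (set empty)
after full input: {}  (accept=5 not in)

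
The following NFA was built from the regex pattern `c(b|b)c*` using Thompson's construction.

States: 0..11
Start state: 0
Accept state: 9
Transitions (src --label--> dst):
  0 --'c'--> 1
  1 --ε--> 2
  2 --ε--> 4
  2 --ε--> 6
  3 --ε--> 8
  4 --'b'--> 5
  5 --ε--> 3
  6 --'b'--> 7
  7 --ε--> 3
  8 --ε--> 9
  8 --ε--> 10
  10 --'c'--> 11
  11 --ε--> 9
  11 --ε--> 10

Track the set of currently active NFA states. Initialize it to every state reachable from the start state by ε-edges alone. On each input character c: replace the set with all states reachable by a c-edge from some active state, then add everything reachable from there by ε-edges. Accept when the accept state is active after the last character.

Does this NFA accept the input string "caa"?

Answer: REJECT

Derivation:
initial (ε-close {0}): {0}
'c' @ 1: {1,2,4,6}
'a' @ 2: {}  — no active states
rest 'a' ignored (set empty)
end set {} — state 9 not in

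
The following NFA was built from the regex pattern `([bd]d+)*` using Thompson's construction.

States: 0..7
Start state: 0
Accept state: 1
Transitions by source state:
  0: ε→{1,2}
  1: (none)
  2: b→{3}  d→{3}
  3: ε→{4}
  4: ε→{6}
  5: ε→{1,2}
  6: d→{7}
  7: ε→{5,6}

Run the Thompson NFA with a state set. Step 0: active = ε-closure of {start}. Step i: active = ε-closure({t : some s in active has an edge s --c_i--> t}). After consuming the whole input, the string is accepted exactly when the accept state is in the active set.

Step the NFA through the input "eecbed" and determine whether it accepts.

Answer: REJECT

Steps:
start: ε-closure({0}) = {0,1,2}
'e' @ 1: {}  — no active states
rest 'ecbed' ignored (set empty)
after full input: {}  (accept=1 not in)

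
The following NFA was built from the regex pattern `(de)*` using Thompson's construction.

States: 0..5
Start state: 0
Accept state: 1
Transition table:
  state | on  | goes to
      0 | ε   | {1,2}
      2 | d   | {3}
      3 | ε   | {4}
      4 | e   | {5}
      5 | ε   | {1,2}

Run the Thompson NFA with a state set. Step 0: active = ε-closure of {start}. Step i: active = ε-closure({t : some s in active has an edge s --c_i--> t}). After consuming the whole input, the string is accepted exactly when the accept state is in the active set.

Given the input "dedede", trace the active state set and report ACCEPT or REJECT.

initial (ε-close {0}): {0,1,2}
'd' @ 1: {3,4}
'e' @ 2: {1,2,5}  (accept∈set)
'd' @ 3: {3,4}
'e' @ 4: {1,2,5}  (accept∈set)
'd' @ 5: {3,4}
'e' @ 6: {1,2,5}  (accept∈set)
end set {1,2,5} — state 1 in

Answer: ACCEPT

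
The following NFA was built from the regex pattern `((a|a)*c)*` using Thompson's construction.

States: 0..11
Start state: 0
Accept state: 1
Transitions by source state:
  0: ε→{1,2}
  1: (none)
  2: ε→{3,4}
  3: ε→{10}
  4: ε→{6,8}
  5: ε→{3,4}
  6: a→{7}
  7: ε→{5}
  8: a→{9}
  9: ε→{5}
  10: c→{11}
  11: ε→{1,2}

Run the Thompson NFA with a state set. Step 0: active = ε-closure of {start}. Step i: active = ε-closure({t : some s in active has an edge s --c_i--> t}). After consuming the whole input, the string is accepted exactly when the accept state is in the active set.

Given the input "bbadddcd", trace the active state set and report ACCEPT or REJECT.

initial (ε-close {0}): {0,1,2,3,4,6,8,10}
'b' @ 1: {}  — dead — no transitions
rest 'badddcd' ignored (set empty)
after full input: {}  (accept=1 not in)

Answer: REJECT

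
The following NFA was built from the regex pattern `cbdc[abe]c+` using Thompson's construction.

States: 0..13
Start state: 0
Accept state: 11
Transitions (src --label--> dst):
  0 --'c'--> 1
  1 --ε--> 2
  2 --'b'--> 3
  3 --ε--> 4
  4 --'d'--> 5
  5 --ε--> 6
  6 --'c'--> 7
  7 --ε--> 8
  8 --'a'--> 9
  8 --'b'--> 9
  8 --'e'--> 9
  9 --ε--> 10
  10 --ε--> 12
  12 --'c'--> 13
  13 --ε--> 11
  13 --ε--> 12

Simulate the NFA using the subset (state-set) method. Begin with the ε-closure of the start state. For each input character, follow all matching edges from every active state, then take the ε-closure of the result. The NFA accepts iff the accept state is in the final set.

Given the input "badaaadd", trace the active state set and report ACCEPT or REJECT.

initial (ε-close {0}): {0}
'b' @ 1: {}  — state set empty
rest 'adaaadd' ignored (set empty)
final: {}; accept 11 not in set

Answer: REJECT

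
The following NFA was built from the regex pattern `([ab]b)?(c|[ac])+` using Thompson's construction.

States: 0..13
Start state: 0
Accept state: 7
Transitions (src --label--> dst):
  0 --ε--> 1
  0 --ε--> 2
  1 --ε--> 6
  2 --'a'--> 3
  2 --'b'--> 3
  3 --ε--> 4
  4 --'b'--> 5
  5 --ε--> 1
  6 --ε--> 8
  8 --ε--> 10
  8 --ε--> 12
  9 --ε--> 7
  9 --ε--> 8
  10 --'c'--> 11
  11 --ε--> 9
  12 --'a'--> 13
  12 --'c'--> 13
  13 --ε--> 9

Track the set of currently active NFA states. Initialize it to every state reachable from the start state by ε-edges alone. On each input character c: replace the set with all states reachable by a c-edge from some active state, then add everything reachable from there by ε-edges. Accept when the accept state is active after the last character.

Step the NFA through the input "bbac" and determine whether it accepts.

Answer: ACCEPT

Derivation:
start: ε-closure({0}) = {0,1,2,6,8,10,12}
'b' @ 1: {3,4}
'b' @ 2: {1,5,6,8,10,12}
'a' @ 3: {7,8,9,10,12,13}  [accepting]
'c' @ 4: {7,8,9,10,11,12,13}  [accepting]
end set {7,8,9,10,11,12,13} — state 7 in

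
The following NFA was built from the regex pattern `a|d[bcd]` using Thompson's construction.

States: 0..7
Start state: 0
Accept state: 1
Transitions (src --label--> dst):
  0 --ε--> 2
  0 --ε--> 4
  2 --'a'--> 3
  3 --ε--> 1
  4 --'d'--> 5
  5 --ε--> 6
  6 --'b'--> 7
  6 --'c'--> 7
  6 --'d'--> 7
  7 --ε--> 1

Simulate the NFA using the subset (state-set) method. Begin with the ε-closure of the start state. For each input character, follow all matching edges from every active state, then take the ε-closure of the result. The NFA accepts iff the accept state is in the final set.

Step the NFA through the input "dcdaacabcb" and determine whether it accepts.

Answer: REJECT

Steps:
initial (ε-close {0}): {0,2,4}
'd' @ 1: {5,6}
'c' @ 2: {1,7}  ✓accept
'd' @ 3: {}  — no active states
rest 'aacabcb' ignored (set empty)
after full input: {}  (accept=1 not in)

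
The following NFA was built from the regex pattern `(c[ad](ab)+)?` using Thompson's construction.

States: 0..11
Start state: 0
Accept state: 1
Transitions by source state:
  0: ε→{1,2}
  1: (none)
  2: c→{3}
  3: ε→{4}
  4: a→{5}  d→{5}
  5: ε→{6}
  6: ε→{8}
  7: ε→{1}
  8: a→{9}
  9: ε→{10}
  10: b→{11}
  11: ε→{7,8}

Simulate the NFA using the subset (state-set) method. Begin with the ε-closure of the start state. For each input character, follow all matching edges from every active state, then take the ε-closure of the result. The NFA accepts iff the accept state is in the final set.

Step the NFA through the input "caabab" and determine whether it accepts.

start: ε-closure({0}) = {0,1,2}
'c' @ 1: {3,4}
'a' @ 2: {5,6,8}
'a' @ 3: {9,10}
'b' @ 4: {1,7,8,11}  ✓accept
'a' @ 5: {9,10}
'b' @ 6: {1,7,8,11}  ✓accept
after full input: {1,7,8,11}  (accept=1 in)

Answer: ACCEPT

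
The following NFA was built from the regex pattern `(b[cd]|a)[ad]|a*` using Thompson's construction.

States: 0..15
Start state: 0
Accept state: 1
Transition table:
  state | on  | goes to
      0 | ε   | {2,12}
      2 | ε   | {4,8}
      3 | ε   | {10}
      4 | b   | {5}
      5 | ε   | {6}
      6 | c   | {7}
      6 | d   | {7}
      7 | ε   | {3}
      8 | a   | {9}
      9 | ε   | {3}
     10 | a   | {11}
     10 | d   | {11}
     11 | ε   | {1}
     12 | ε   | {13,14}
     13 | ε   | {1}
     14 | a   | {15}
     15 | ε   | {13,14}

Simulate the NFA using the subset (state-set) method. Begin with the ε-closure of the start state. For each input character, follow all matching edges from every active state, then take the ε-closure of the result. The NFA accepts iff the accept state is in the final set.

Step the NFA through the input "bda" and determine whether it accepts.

Answer: ACCEPT

Trace:
initial (ε-close {0}): {0,1,2,4,8,12,13,14}
'b' @ 1: {5,6}
'd' @ 2: {3,7,10}
'a' @ 3: {1,11}  (accept∈set)
final: {1,11}; accept 1 in set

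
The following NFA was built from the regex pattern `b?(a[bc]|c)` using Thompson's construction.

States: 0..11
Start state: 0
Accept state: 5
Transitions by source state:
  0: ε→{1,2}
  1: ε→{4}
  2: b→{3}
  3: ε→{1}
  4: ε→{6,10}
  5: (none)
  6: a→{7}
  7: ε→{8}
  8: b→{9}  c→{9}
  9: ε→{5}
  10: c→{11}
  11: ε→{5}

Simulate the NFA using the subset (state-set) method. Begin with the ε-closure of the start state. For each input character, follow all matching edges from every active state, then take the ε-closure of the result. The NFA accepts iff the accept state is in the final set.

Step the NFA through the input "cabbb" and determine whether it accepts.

Answer: REJECT

Trace:
start: ε-closure({0}) = {0,1,2,4,6,10}
'c' @ 1: {5,11}  (accept∈set)
'a' @ 2: {}  — no active states
rest 'bbb' ignored (set empty)
final: {}; accept 5 not in set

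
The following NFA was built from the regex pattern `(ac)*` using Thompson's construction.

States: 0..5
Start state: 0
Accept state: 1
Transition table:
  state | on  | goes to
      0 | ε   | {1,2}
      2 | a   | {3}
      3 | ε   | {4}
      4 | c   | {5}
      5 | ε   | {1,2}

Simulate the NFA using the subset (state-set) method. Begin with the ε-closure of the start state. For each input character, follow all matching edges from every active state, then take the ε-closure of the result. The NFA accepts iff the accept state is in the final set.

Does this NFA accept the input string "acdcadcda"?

S₀ = ε-closure({0}) = {0,1,2}
'a' @ 1: {3,4}
'c' @ 2: {1,2,5}  (accept∈set)
'd' @ 3: {}  — no active states
rest 'cadcda' ignored (set empty)
final: {}; accept 1 not in set

Answer: REJECT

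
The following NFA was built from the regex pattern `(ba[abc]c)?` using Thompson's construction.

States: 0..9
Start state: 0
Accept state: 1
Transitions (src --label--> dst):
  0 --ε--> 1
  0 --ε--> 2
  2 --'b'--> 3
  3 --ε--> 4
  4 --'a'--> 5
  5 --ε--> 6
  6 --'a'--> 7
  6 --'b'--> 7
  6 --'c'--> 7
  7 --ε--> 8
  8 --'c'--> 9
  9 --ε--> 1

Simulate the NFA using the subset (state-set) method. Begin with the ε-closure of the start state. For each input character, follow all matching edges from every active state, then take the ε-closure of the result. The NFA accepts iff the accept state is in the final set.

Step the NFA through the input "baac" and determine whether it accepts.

start: ε-closure({0}) = {0,1,2}
'b' @ 1: {3,4}
'a' @ 2: {5,6}
'a' @ 3: {7,8}
'c' @ 4: {1,9}  [accepting]
final: {1,9}; accept 1 in set

Answer: ACCEPT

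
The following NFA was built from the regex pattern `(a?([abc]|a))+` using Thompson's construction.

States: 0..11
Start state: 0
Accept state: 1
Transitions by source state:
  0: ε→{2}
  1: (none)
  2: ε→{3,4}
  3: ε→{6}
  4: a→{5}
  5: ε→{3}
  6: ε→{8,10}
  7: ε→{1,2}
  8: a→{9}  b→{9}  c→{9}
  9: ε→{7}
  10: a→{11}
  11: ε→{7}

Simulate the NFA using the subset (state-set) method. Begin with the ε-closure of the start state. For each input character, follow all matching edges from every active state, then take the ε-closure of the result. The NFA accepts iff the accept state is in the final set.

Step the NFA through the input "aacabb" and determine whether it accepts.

start: ε-closure({0}) = {0,2,3,4,6,8,10}
'a' @ 1: {1,2,3,4,5,6,7,8,9,10,11}  ✓accept
'a' @ 2: {1,2,3,4,5,6,7,8,9,10,11}  ✓accept
'c' @ 3: {1,2,3,4,6,7,8,9,10}  ✓accept
'a' @ 4: {1,2,3,4,5,6,7,8,9,10,11}  ✓accept
'b' @ 5: {1,2,3,4,6,7,8,9,10}  ✓accept
'b' @ 6: {1,2,3,4,6,7,8,9,10}  ✓accept
end set {1,2,3,4,6,7,8,9,10} — state 1 in

Answer: ACCEPT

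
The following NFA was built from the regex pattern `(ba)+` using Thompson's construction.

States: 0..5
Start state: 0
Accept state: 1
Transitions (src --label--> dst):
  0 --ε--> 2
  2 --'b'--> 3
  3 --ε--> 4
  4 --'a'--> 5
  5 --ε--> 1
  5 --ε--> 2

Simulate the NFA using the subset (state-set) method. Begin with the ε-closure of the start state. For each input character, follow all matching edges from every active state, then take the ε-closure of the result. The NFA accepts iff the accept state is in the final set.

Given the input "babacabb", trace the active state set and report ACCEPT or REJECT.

Answer: REJECT

Trace:
S₀ = ε-closure({0}) = {0,2}
'b' @ 1: {3,4}
'a' @ 2: {1,2,5}  (accept∈set)
'b' @ 3: {3,4}
'a' @ 4: {1,2,5}  (accept∈set)
'c' @ 5: {}  — dead — no transitions
rest 'abb' ignored (set empty)
final: {}; accept 1 not in set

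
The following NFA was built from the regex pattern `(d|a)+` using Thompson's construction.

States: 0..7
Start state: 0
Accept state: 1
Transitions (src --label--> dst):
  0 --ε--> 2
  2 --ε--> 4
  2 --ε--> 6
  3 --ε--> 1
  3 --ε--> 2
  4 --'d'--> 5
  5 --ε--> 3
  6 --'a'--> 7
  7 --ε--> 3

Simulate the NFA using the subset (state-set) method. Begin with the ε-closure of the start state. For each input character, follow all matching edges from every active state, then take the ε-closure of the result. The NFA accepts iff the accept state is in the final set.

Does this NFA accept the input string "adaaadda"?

initial (ε-close {0}): {0,2,4,6}
'a' @ 1: {1,2,3,4,6,7}  (accept∈set)
'd' @ 2: {1,2,3,4,5,6}  (accept∈set)
'a' @ 3: {1,2,3,4,6,7}  (accept∈set)
'a' @ 4: {1,2,3,4,6,7}  (accept∈set)
'a' @ 5: {1,2,3,4,6,7}  (accept∈set)
'd' @ 6: {1,2,3,4,5,6}  (accept∈set)
'd' @ 7: {1,2,3,4,5,6}  (accept∈set)
'a' @ 8: {1,2,3,4,6,7}  (accept∈set)
end set {1,2,3,4,6,7} — state 1 in

Answer: ACCEPT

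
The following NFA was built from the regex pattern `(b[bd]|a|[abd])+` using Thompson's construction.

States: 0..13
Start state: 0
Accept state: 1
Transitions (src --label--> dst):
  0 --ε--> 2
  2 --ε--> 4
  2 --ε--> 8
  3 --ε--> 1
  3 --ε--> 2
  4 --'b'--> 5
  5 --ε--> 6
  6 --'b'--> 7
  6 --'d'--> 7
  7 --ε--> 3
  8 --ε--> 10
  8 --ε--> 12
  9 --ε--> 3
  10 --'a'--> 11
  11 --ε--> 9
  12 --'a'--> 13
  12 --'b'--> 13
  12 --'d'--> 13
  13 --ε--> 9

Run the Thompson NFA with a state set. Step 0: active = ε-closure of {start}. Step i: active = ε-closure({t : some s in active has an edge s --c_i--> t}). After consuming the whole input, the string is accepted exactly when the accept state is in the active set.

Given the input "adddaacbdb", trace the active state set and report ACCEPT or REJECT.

Answer: REJECT

Trace:
start: ε-closure({0}) = {0,2,4,8,10,12}
'a' @ 1: {1,2,3,4,8,9,10,11,12,13}  ✓accept
'd' @ 2: {1,2,3,4,8,9,10,12,13}  ✓accept
'd' @ 3: {1,2,3,4,8,9,10,12,13}  ✓accept
'd' @ 4: {1,2,3,4,8,9,10,12,13}  ✓accept
'a' @ 5: {1,2,3,4,8,9,10,11,12,13}  ✓accept
'a' @ 6: {1,2,3,4,8,9,10,11,12,13}  ✓accept
'c' @ 7: {}  — state set empty
rest 'bdb' ignored (set empty)
after full input: {}  (accept=1 not in)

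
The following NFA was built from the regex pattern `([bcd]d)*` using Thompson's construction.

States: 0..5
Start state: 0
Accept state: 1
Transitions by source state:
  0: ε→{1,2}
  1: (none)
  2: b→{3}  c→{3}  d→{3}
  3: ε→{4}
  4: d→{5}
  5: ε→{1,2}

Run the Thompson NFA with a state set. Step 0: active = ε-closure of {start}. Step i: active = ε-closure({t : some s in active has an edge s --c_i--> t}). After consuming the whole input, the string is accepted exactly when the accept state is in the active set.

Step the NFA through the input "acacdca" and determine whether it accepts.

S₀ = ε-closure({0}) = {0,1,2}
'a' @ 1: {}  — dead — no transitions
rest 'cacdca' ignored (set empty)
after full input: {}  (accept=1 not in)

Answer: REJECT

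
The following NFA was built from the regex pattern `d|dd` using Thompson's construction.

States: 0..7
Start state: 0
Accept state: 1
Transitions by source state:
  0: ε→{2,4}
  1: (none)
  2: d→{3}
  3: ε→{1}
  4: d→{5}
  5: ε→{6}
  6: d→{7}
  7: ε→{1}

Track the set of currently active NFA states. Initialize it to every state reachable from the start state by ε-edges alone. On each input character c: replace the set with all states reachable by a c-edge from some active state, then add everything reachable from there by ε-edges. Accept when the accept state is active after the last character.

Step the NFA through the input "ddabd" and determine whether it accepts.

S₀ = ε-closure({0}) = {0,2,4}
'd' @ 1: {1,3,5,6}  (accept∈set)
'd' @ 2: {1,7}  (accept∈set)
'a' @ 3: {}  — dead — no transitions
rest 'bd' ignored (set empty)
end set {} — state 1 not in

Answer: REJECT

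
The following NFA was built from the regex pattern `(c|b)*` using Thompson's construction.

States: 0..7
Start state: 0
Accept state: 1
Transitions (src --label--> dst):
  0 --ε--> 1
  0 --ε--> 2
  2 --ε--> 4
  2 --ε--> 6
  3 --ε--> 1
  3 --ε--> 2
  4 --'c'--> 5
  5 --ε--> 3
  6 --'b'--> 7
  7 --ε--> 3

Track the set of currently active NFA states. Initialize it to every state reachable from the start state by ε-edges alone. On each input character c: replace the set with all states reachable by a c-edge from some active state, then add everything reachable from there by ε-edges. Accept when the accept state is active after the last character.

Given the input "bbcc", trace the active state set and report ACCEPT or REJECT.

Answer: ACCEPT

Steps:
initial (ε-close {0}): {0,1,2,4,6}
'b' @ 1: {1,2,3,4,6,7}  [accepting]
'b' @ 2: {1,2,3,4,6,7}  [accepting]
'c' @ 3: {1,2,3,4,5,6}  [accepting]
'c' @ 4: {1,2,3,4,5,6}  [accepting]
final: {1,2,3,4,5,6}; accept 1 in set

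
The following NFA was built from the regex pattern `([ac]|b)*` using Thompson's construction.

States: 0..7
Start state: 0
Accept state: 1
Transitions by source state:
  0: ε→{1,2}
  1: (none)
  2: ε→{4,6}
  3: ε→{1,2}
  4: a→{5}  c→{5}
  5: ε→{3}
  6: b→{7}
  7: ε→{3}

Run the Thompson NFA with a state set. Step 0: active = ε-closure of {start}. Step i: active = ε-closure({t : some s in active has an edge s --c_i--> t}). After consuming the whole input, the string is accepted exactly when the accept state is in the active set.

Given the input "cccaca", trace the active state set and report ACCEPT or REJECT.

start: ε-closure({0}) = {0,1,2,4,6}
'c' @ 1: {1,2,3,4,5,6}  ✓accept
'c' @ 2: {1,2,3,4,5,6}  ✓accept
'c' @ 3: {1,2,3,4,5,6}  ✓accept
'a' @ 4: {1,2,3,4,5,6}  ✓accept
'c' @ 5: {1,2,3,4,5,6}  ✓accept
'a' @ 6: {1,2,3,4,5,6}  ✓accept
after full input: {1,2,3,4,5,6}  (accept=1 in)

Answer: ACCEPT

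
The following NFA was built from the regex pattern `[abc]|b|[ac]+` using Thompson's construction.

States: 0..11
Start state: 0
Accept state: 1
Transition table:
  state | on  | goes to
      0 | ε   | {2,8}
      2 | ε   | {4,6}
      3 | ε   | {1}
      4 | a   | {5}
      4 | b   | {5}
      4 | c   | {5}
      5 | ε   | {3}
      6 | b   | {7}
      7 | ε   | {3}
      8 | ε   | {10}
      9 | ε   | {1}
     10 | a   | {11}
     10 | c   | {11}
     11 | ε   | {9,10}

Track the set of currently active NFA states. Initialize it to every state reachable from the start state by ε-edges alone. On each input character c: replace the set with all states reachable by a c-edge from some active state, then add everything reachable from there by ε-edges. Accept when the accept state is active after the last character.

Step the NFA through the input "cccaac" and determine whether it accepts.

Answer: ACCEPT

Steps:
S₀ = ε-closure({0}) = {0,2,4,6,8,10}
'c' @ 1: {1,3,5,9,10,11}  ✓accept
'c' @ 2: {1,9,10,11}  ✓accept
'c' @ 3: {1,9,10,11}  ✓accept
'a' @ 4: {1,9,10,11}  ✓accept
'a' @ 5: {1,9,10,11}  ✓accept
'c' @ 6: {1,9,10,11}  ✓accept
final: {1,9,10,11}; accept 1 in set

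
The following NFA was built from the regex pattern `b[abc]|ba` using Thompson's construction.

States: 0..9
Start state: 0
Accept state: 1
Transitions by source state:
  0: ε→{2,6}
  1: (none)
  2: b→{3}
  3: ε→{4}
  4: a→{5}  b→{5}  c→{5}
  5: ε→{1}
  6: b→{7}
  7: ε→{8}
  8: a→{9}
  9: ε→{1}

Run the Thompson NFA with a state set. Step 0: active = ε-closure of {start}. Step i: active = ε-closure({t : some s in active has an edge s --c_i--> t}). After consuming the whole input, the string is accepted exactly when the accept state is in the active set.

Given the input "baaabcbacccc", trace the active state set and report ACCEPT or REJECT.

Answer: REJECT

Steps:
S₀ = ε-closure({0}) = {0,2,6}
'b' @ 1: {3,4,7,8}
'a' @ 2: {1,5,9}  [accepting]
'a' @ 3: {}  — state set empty
rest 'abcbacccc' ignored (set empty)
final: {}; accept 1 not in set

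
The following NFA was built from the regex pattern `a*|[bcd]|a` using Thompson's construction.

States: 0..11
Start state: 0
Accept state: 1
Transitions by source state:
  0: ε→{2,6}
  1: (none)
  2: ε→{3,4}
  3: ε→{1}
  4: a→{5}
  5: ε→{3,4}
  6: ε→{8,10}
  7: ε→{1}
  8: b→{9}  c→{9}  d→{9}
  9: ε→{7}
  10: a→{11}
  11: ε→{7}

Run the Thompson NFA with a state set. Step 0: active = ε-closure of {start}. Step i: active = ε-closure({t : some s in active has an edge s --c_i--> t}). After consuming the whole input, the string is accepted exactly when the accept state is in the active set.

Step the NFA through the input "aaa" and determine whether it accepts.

S₀ = ε-closure({0}) = {0,1,2,3,4,6,8,10}
'a' @ 1: {1,3,4,5,7,11}  ✓accept
'a' @ 2: {1,3,4,5}  ✓accept
'a' @ 3: {1,3,4,5}  ✓accept
after full input: {1,3,4,5}  (accept=1 in)

Answer: ACCEPT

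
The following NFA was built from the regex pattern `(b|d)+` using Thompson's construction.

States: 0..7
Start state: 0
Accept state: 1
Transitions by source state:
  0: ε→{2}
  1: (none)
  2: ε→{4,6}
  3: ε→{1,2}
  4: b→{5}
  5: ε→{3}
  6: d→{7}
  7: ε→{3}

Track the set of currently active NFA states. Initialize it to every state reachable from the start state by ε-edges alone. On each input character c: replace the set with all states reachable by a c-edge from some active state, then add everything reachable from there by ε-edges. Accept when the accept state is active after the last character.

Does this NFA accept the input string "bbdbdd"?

initial (ε-close {0}): {0,2,4,6}
'b' @ 1: {1,2,3,4,5,6}  (accept∈set)
'b' @ 2: {1,2,3,4,5,6}  (accept∈set)
'd' @ 3: {1,2,3,4,6,7}  (accept∈set)
'b' @ 4: {1,2,3,4,5,6}  (accept∈set)
'd' @ 5: {1,2,3,4,6,7}  (accept∈set)
'd' @ 6: {1,2,3,4,6,7}  (accept∈set)
end set {1,2,3,4,6,7} — state 1 in

Answer: ACCEPT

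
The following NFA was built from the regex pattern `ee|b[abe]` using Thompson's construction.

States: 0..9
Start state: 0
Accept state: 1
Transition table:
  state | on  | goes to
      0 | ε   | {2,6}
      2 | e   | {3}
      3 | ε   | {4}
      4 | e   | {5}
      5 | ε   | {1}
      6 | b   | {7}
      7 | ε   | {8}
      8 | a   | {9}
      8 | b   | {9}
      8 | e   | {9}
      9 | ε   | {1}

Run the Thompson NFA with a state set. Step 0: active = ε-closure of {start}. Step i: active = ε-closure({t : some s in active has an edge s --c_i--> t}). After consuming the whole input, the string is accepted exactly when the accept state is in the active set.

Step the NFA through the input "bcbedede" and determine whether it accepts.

Answer: REJECT

Derivation:
initial (ε-close {0}): {0,2,6}
'b' @ 1: {7,8}
'c' @ 2: {}  — state set empty
rest 'bedede' ignored (set empty)
final: {}; accept 1 not in set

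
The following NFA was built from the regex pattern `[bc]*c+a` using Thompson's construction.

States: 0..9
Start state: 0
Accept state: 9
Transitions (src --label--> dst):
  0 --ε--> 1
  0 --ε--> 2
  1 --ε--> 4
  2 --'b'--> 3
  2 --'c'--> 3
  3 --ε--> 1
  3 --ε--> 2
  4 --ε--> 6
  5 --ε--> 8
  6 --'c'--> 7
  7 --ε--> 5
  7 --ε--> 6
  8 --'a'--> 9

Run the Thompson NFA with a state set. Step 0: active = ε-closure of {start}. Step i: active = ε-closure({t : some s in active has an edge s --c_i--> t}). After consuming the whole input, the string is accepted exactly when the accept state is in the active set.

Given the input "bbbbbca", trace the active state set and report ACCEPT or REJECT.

S₀ = ε-closure({0}) = {0,1,2,4,6}
'b' @ 1: {1,2,3,4,6}
'b' @ 2: {1,2,3,4,6}
'b' @ 3: {1,2,3,4,6}
'b' @ 4: {1,2,3,4,6}
'b' @ 5: {1,2,3,4,6}
'c' @ 6: {1,2,3,4,5,6,7,8}
'a' @ 7: {9}  [accepting]
final: {9}; accept 9 in set

Answer: ACCEPT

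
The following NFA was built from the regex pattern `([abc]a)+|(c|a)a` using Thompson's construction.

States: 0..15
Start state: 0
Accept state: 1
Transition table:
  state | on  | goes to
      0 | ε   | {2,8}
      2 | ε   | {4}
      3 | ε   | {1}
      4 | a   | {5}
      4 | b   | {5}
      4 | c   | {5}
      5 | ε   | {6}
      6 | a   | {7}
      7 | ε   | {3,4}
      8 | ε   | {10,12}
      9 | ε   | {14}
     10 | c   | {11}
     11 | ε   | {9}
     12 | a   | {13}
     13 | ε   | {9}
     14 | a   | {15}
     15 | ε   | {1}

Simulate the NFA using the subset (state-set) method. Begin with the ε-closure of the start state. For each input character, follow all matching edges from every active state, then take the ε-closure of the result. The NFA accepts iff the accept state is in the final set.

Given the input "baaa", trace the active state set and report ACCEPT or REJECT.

Answer: ACCEPT

Derivation:
start: ε-closure({0}) = {0,2,4,8,10,12}
'b' @ 1: {5,6}
'a' @ 2: {1,3,4,7}  (accept∈set)
'a' @ 3: {5,6}
'a' @ 4: {1,3,4,7}  (accept∈set)
after full input: {1,3,4,7}  (accept=1 in)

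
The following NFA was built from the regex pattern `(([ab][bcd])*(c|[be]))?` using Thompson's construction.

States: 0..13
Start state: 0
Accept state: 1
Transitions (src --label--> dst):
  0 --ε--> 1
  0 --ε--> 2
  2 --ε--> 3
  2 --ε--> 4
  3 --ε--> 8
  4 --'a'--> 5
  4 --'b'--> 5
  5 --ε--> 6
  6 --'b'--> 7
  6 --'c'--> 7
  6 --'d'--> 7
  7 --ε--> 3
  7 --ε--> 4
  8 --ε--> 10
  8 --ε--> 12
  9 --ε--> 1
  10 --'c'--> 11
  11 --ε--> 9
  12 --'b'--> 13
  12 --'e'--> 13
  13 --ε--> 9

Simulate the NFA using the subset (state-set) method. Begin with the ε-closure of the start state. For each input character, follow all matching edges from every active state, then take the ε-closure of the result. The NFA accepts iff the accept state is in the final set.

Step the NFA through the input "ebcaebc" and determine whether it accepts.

Answer: REJECT

Derivation:
S₀ = ε-closure({0}) = {0,1,2,3,4,8,10,12}
'e' @ 1: {1,9,13}  ✓accept
'b' @ 2: {}  — state set empty
rest 'caebc' ignored (set empty)
after full input: {}  (accept=1 not in)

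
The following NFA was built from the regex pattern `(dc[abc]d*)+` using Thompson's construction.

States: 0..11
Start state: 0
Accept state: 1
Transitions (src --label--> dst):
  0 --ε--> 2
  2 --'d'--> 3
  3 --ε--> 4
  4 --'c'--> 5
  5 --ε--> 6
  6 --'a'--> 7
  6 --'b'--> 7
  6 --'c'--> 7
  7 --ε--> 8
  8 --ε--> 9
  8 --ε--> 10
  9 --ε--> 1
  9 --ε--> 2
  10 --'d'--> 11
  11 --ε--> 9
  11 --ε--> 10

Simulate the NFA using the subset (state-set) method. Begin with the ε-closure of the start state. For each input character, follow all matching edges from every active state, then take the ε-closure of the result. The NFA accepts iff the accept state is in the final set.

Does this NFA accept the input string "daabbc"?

Answer: REJECT

Steps:
start: ε-closure({0}) = {0,2}
'd' @ 1: {3,4}
'a' @ 2: {}  — state set empty
rest 'abbc' ignored (set empty)
final: {}; accept 1 not in set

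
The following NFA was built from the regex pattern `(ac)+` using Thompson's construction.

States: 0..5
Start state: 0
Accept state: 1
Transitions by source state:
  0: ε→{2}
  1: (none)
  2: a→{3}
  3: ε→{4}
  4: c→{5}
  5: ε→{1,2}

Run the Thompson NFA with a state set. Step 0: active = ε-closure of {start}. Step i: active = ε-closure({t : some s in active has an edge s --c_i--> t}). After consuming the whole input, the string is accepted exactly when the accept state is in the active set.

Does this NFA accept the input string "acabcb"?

Answer: REJECT

Derivation:
start: ε-closure({0}) = {0,2}
'a' @ 1: {3,4}
'c' @ 2: {1,2,5}  [accepting]
'a' @ 3: {3,4}
'b' @ 4: {}  — dead — no transitions
rest 'cb' ignored (set empty)
final: {}; accept 1 not in set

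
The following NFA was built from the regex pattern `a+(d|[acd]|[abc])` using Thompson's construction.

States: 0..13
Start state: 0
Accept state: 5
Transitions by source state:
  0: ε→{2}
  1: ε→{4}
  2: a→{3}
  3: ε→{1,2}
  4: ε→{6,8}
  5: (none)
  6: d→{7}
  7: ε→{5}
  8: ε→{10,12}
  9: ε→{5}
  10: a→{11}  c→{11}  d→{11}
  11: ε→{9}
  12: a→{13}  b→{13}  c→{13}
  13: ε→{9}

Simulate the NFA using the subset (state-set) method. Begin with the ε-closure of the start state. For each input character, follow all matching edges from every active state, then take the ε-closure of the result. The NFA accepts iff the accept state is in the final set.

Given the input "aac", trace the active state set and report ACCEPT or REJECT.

Answer: ACCEPT

Steps:
S₀ = ε-closure({0}) = {0,2}
'a' @ 1: {1,2,3,4,6,8,10,12}
'a' @ 2: {1,2,3,4,5,6,8,9,10,11,12,13}  [accepting]
'c' @ 3: {5,9,11,13}  [accepting]
end set {5,9,11,13} — state 5 in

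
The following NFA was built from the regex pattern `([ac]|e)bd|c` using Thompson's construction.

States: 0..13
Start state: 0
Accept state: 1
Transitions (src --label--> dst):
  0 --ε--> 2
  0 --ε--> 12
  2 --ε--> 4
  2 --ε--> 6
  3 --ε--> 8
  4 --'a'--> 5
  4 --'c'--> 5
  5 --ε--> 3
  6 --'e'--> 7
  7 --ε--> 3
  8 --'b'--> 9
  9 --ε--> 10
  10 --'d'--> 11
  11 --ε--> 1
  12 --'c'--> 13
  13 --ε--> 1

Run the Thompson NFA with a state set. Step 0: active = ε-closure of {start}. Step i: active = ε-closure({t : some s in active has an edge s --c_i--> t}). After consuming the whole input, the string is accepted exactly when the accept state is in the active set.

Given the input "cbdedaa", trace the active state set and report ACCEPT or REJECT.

start: ε-closure({0}) = {0,2,4,6,12}
'c' @ 1: {1,3,5,8,13}  ✓accept
'b' @ 2: {9,10}
'd' @ 3: {1,11}  ✓accept
'e' @ 4: {}  — no active states
rest 'daa' ignored (set empty)
after full input: {}  (accept=1 not in)

Answer: REJECT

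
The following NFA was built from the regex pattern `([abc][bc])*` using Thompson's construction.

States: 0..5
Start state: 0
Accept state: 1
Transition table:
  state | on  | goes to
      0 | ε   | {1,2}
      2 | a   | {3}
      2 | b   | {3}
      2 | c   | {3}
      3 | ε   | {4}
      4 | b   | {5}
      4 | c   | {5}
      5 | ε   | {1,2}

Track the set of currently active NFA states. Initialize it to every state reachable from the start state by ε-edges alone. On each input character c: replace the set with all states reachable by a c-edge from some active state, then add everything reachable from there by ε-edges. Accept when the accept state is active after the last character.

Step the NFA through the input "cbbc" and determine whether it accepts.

Answer: ACCEPT

Steps:
start: ε-closure({0}) = {0,1,2}
'c' @ 1: {3,4}
'b' @ 2: {1,2,5}  ✓accept
'b' @ 3: {3,4}
'c' @ 4: {1,2,5}  ✓accept
final: {1,2,5}; accept 1 in set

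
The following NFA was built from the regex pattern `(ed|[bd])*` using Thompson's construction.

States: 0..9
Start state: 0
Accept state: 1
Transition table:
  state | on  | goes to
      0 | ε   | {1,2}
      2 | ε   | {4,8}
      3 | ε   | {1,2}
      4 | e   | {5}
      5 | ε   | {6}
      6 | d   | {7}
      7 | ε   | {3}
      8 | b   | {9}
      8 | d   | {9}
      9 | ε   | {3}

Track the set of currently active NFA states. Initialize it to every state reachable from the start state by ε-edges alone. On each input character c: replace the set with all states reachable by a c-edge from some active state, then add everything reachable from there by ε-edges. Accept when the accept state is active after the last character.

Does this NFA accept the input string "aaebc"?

Answer: REJECT

Steps:
start: ε-closure({0}) = {0,1,2,4,8}
'a' @ 1: {}  — dead — no transitions
rest 'aebc' ignored (set empty)
final: {}; accept 1 not in set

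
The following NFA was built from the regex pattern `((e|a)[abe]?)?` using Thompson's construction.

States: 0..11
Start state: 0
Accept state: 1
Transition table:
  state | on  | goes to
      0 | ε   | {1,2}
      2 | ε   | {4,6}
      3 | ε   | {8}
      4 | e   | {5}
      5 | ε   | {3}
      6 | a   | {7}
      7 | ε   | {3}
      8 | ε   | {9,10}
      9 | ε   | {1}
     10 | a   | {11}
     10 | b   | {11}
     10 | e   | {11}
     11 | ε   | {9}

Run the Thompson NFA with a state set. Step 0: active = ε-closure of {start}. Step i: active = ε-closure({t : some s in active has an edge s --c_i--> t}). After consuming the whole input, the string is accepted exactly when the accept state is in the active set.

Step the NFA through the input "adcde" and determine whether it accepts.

S₀ = ε-closure({0}) = {0,1,2,4,6}
'a' @ 1: {1,3,7,8,9,10}  ✓accept
'd' @ 2: {}  — no active states
rest 'cde' ignored (set empty)
final: {}; accept 1 not in set

Answer: REJECT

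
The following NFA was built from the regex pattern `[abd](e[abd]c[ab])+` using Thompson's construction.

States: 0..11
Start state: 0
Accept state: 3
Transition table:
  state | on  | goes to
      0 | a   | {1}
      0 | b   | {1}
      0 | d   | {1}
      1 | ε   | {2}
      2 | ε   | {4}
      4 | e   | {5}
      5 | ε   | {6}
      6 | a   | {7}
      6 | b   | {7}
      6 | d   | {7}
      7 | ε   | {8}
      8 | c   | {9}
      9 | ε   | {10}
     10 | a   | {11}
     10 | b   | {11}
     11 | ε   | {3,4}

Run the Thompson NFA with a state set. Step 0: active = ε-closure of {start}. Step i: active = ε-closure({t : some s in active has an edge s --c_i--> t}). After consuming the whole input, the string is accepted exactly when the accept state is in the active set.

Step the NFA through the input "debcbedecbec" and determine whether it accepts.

Answer: REJECT

Derivation:
initial (ε-close {0}): {0}
'd' @ 1: {1,2,4}
'e' @ 2: {5,6}
'b' @ 3: {7,8}
'c' @ 4: {9,10}
'b' @ 5: {3,4,11}  ✓accept
'e' @ 6: {5,6}
'd' @ 7: {7,8}
'e' @ 8: {}  — no active states
rest 'cbec' ignored (set empty)
after full input: {}  (accept=3 not in)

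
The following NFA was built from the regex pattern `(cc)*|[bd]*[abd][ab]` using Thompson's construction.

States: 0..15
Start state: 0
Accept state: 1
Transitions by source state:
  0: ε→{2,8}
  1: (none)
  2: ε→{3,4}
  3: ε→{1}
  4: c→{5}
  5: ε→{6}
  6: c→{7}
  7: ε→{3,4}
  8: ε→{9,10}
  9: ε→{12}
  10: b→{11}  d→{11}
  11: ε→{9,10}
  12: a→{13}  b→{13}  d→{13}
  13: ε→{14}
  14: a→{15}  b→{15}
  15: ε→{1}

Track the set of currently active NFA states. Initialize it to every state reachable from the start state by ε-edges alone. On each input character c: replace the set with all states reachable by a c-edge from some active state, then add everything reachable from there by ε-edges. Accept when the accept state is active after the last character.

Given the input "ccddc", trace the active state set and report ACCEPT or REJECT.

start: ε-closure({0}) = {0,1,2,3,4,8,9,10,12}
'c' @ 1: {5,6}
'c' @ 2: {1,3,4,7}  (accept∈set)
'd' @ 3: {}  — no active states
rest 'dc' ignored (set empty)
after full input: {}  (accept=1 not in)

Answer: REJECT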